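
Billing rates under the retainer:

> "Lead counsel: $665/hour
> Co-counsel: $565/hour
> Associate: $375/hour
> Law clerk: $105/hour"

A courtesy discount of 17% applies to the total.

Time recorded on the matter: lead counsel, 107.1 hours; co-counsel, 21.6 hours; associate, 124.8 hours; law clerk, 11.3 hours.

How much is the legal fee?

Lead counsel: 107.1 × $665 = $71,221.50
Co-counsel: 21.6 × $565 = $12,204.00
Associate: 124.8 × $375 = $46,800.00
Law clerk: 11.3 × $105 = $1,186.50
Subtotal: $131,412.00
Less 17% discount: −$22,340.04
Total: $131,412.00 − $22,340.04 = $109,071.96

$109,071.96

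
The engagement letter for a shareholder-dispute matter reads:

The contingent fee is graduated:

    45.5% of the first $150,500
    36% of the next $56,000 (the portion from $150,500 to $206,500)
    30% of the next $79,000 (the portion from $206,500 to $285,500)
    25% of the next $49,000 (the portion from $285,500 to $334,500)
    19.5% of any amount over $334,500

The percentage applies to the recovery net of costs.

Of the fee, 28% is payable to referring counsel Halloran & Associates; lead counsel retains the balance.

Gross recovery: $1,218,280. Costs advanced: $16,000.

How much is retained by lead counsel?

Fee base (net of costs): $1,218,280 − $16,000 = $1,202,280
First $150,500 at 45.5% = $68,477.50
Next $56,000 at 36% = $20,160.00
Next $79,000 at 30% = $23,700.00
Next $49,000 at 25% = $12,250.00
Remaining $867,780 at 19.5% = $169,217.10
Fee: $68,477.50 + $20,160.00 + $23,700.00 + $12,250.00 + $169,217.10 = $293,804.60
Referral share: 28% of $293,804.60 = $82,265.29; lead counsel retains $293,804.60 − $82,265.29 = $211,539.31.

$211,539.31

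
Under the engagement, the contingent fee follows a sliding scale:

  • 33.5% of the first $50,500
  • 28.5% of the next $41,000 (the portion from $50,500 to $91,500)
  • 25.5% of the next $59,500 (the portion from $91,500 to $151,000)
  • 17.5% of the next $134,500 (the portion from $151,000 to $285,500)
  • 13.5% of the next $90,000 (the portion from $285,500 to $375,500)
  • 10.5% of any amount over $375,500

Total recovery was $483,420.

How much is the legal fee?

First $50,500 at 33.5% = $16,917.50
Next $41,000 at 28.5% = $11,685.00
Next $59,500 at 25.5% = $15,172.50
Next $134,500 at 17.5% = $23,537.50
Next $90,000 at 13.5% = $12,150.00
Remaining $107,920 at 10.5% = $11,331.60
Fee: $16,917.50 + $11,685.00 + $15,172.50 + $23,537.50 + $12,150.00 + $11,331.60 = $90,794.10

$90,794.10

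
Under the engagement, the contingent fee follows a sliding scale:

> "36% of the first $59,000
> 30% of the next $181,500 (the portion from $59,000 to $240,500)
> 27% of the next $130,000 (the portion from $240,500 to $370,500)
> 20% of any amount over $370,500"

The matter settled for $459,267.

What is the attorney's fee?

$128,543.40

First $59,000 at 36% = $21,240.00
Next $181,500 at 30% = $54,450.00
Next $130,000 at 27% = $35,100.00
Remaining $88,767 at 20% = $17,753.40
Fee: $21,240.00 + $54,450.00 + $35,100.00 + $17,753.40 = $128,543.40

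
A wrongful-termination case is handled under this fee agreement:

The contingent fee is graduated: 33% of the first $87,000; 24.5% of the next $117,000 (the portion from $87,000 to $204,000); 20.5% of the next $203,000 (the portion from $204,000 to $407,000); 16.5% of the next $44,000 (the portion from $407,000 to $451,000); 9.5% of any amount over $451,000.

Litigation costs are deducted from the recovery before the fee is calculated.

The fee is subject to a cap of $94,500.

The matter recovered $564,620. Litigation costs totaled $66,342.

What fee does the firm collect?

Fee base (net of costs): $564,620 − $66,342 = $498,278
First $87,000 at 33% = $28,710.00
Next $117,000 at 24.5% = $28,665.00
Next $203,000 at 20.5% = $41,615.00
Next $44,000 at 16.5% = $7,260.00
Remaining $47,278 at 9.5% = $4,491.41
Fee: $28,710.00 + $28,665.00 + $41,615.00 + $7,260.00 + $4,491.41 = $110,741.41
$110,741.41 exceeds the $94,500 cap, so the fee is capped at $94,500.00.

$94,500.00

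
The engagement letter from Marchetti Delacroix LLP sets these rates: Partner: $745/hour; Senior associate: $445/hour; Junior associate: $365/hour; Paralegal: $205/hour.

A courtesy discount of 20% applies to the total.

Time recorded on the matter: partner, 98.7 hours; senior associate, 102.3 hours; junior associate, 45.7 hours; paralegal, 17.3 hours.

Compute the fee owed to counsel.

Partner: 98.7 × $745 = $73,531.50
Senior associate: 102.3 × $445 = $45,523.50
Junior associate: 45.7 × $365 = $16,680.50
Paralegal: 17.3 × $205 = $3,546.50
Subtotal: $139,282.00
Less 20% discount: −$27,856.40
Total: $139,282.00 − $27,856.40 = $111,425.60

$111,425.60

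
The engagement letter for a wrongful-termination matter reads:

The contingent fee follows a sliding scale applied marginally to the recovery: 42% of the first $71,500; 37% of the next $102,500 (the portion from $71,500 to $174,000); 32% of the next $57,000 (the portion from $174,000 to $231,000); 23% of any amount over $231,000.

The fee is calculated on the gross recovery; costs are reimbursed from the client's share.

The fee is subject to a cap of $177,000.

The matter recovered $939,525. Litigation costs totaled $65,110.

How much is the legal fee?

$177,000.00

Fee base is the gross recovery, $939,525; costs are reimbursed separately.
First $71,500 at 42% = $30,030.00
Next $102,500 at 37% = $37,925.00
Next $57,000 at 32% = $18,240.00
Remaining $708,525 at 23% = $162,960.75
Fee: $30,030.00 + $37,925.00 + $18,240.00 + $162,960.75 = $249,155.75
$249,155.75 exceeds the $177,000 cap, so the fee is capped at $177,000.00.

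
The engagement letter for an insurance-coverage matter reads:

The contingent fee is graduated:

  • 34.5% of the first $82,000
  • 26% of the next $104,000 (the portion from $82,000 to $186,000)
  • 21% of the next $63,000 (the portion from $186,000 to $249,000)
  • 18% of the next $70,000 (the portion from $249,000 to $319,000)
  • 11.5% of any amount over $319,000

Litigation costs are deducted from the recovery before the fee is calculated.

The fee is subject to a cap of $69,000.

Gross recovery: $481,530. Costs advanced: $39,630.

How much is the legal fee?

$69,000.00

Fee base (net of costs): $481,530 − $39,630 = $441,900
First $82,000 at 34.5% = $28,290.00
Next $104,000 at 26% = $27,040.00
Next $63,000 at 21% = $13,230.00
Next $70,000 at 18% = $12,600.00
Remaining $122,900 at 11.5% = $14,133.50
Fee: $28,290.00 + $27,040.00 + $13,230.00 + $12,600.00 + $14,133.50 = $95,293.50
$95,293.50 exceeds the $69,000 cap, so the fee is capped at $69,000.00.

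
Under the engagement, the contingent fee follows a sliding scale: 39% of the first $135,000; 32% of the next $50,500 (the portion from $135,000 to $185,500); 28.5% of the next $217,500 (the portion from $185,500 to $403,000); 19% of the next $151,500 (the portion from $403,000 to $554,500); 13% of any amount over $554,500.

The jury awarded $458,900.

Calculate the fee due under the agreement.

First $135,000 at 39% = $52,650.00
Next $50,500 at 32% = $16,160.00
Next $217,500 at 28.5% = $61,987.50
Remaining $55,900 at 19% = $10,621.00
Fee: $52,650.00 + $16,160.00 + $61,987.50 + $10,621.00 = $141,418.50

$141,418.50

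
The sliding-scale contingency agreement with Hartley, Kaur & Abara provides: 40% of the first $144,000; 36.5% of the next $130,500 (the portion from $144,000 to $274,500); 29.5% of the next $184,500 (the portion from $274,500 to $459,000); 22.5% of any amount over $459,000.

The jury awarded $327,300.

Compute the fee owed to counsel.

$120,808.50

First $144,000 at 40% = $57,600.00
Next $130,500 at 36.5% = $47,632.50
Remaining $52,800 at 29.5% = $15,576.00
Fee: $57,600.00 + $47,632.50 + $15,576.00 = $120,808.50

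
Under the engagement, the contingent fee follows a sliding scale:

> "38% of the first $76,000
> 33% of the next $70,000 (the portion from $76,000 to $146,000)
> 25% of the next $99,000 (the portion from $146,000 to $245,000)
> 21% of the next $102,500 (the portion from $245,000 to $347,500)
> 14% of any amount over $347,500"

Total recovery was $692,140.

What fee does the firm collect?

First $76,000 at 38% = $28,880.00
Next $70,000 at 33% = $23,100.00
Next $99,000 at 25% = $24,750.00
Next $102,500 at 21% = $21,525.00
Remaining $344,640 at 14% = $48,249.60
Fee: $28,880.00 + $23,100.00 + $24,750.00 + $21,525.00 + $48,249.60 = $146,504.60

$146,504.60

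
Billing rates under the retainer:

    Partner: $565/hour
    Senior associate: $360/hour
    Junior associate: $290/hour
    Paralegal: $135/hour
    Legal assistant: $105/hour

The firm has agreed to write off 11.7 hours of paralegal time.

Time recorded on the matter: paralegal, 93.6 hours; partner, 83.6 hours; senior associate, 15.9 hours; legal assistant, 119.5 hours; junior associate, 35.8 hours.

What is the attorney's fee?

$86,944.00

Partner: 83.6 × $565 = $47,234.00
Senior associate: 15.9 × $360 = $5,724.00
Junior associate: 35.8 × $290 = $10,382.00
Paralegal: 93.6 × $135 = $12,636.00
Legal assistant: 119.5 × $105 = $12,547.50
Subtotal: $88,523.50
Write-off: 11.7 × $135 = $1,579.50
Total: $88,523.50 − $1,579.50 = $86,944.00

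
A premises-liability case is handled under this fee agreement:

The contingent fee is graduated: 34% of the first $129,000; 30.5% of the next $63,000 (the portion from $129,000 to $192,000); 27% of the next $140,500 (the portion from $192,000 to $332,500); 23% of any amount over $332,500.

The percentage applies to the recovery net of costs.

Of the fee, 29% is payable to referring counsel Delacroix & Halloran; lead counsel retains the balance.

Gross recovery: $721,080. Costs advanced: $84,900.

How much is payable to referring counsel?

$49,548.36

Fee base (net of costs): $721,080 − $84,900 = $636,180
First $129,000 at 34% = $43,860.00
Next $63,000 at 30.5% = $19,215.00
Next $140,500 at 27% = $37,935.00
Remaining $303,680 at 23% = $69,846.40
Fee: $43,860.00 + $19,215.00 + $37,935.00 + $69,846.40 = $170,856.40
Referral share: 29% of $170,856.40 = $49,548.36; lead counsel retains $170,856.40 − $49,548.36 = $121,308.04.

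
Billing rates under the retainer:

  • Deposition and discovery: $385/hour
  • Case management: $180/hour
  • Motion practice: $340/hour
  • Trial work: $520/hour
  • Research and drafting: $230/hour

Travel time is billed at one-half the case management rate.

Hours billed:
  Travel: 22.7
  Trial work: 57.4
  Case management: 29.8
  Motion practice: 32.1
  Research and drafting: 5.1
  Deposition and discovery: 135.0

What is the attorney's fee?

$101,317.00

Deposition and discovery: 135.0 × $385 = $51,975.00
Case management: 29.8 × $180 = $5,364.00
Motion practice: 32.1 × $340 = $10,914.00
Trial work: 57.4 × $520 = $29,848.00
Research and drafting: 5.1 × $230 = $1,173.00
Subtotal: $51,975.00 + $5,364.00 + $10,914.00 + $29,848.00 + $1,173.00 = $99,274.00
Travel: 22.7 × ($180 ÷ 2) = 22.7 × $90.00 = $2,043.00
Total: $99,274.00 + $2,043.00 = $101,317.00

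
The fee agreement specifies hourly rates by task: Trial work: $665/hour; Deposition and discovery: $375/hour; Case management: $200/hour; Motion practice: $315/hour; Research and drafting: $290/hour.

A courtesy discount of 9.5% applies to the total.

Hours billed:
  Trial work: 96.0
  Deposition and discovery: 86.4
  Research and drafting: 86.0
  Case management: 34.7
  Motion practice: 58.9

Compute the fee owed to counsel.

Trial work: 96.0 × $665 = $63,840.00
Deposition and discovery: 86.4 × $375 = $32,400.00
Case management: 34.7 × $200 = $6,940.00
Motion practice: 58.9 × $315 = $18,553.50
Research and drafting: 86.0 × $290 = $24,940.00
Subtotal: $146,673.50
Less 9.5% discount: −$13,933.98
Total: $146,673.50 − $13,933.98 = $132,739.52

$132,739.52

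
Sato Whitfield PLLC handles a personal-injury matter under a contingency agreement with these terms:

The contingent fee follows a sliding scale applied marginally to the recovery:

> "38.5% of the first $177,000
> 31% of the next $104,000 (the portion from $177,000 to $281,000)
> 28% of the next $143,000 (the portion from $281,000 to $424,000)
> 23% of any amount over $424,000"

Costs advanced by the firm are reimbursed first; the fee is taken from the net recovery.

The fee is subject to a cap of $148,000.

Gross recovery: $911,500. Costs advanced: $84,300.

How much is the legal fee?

$148,000.00

Fee base (net of costs): $911,500 − $84,300 = $827,200
First $177,000 at 38.5% = $68,145.00
Next $104,000 at 31% = $32,240.00
Next $143,000 at 28% = $40,040.00
Remaining $403,200 at 23% = $92,736.00
Fee: $68,145.00 + $32,240.00 + $40,040.00 + $92,736.00 = $233,161.00
$233,161.00 exceeds the $148,000 cap, so the fee is capped at $148,000.00.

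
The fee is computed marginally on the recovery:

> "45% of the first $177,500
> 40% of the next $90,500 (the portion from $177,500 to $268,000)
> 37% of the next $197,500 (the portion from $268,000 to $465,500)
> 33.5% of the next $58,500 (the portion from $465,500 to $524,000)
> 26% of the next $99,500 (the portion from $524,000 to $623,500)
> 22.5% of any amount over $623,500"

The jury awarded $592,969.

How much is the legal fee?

First $177,500 at 45% = $79,875.00
Next $90,500 at 40% = $36,200.00
Next $197,500 at 37% = $73,075.00
Next $58,500 at 33.5% = $19,597.50
Remaining $68,969 at 26% = $17,931.94
Fee: $79,875.00 + $36,200.00 + $73,075.00 + $19,597.50 + $17,931.94 = $226,679.44

$226,679.44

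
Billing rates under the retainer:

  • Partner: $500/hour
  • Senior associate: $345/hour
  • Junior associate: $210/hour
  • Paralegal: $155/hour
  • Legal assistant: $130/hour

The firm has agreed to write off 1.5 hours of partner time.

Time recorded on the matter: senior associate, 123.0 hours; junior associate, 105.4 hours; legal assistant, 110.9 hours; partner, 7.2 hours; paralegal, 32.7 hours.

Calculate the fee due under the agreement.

Partner: 7.2 × $500 = $3,600.00
Senior associate: 123.0 × $345 = $42,435.00
Junior associate: 105.4 × $210 = $22,134.00
Paralegal: 32.7 × $155 = $5,068.50
Legal assistant: 110.9 × $130 = $14,417.00
Subtotal: $87,654.50
Write-off: 1.5 × $500 = $750.00
Total: $87,654.50 − $750.00 = $86,904.50

$86,904.50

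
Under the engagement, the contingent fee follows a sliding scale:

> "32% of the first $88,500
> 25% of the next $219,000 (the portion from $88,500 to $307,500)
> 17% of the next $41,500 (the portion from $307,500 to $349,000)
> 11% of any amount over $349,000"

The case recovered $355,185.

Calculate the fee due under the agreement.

First $88,500 at 32% = $28,320.00
Next $219,000 at 25% = $54,750.00
Next $41,500 at 17% = $7,055.00
Remaining $6,185 at 11% = $680.35
Fee: $28,320.00 + $54,750.00 + $7,055.00 + $680.35 = $90,805.35

$90,805.35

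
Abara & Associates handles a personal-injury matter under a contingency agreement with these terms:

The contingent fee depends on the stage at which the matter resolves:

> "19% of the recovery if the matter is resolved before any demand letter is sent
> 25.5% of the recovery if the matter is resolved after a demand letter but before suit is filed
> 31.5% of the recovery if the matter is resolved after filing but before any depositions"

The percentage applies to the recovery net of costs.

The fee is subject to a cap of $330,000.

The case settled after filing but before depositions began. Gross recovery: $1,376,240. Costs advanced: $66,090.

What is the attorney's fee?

Fee base (net of costs): $1,376,240 − $66,090 = $1,310,150
The matter settled after filing but before depositions began, so the 31.5% rate applies.
$1,310,150 × 31.5% = $412,697.25
$412,697.25 exceeds the $330,000 cap, so the fee is capped at $330,000.00.

$330,000.00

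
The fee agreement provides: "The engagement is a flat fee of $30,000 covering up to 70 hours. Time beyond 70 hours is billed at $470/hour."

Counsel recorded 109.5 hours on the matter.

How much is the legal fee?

Flat fee: $30,000.00
Excess hours: 109.5 − 70 = 39.5
Overrun: 39.5 × $470 = $18,565.00
Total: $30,000.00 + $18,565.00 = $48,565.00

$48,565.00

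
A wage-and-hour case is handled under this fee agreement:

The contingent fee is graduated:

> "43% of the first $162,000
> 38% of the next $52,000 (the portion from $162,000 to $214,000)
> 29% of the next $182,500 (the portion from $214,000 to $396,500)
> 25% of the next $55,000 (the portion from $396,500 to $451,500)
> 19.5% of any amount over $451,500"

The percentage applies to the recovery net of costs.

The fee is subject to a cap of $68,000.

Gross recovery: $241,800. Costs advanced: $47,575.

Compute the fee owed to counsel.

$68,000.00

Fee base (net of costs): $241,800 − $47,575 = $194,225
First $162,000 at 43% = $69,660.00
Remaining $32,225 at 38% = $12,245.50
Fee: $69,660.00 + $12,245.50 = $81,905.50
$81,905.50 exceeds the $68,000 cap, so the fee is capped at $68,000.00.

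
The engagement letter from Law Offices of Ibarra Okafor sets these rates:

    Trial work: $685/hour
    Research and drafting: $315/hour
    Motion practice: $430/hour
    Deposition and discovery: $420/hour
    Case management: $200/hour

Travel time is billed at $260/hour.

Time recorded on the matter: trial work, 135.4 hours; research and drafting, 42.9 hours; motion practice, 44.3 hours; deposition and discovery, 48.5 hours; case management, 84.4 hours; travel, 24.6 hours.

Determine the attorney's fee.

$168,957.50

Trial work: 135.4 × $685 = $92,749.00
Research and drafting: 42.9 × $315 = $13,513.50
Motion practice: 44.3 × $430 = $19,049.00
Deposition and discovery: 48.5 × $420 = $20,370.00
Case management: 84.4 × $200 = $16,880.00
Subtotal: $92,749.00 + $13,513.50 + $19,049.00 + $20,370.00 + $16,880.00 = $162,561.50
Travel: 24.6 × $260 = $6,396.00
Total: $162,561.50 + $6,396.00 = $168,957.50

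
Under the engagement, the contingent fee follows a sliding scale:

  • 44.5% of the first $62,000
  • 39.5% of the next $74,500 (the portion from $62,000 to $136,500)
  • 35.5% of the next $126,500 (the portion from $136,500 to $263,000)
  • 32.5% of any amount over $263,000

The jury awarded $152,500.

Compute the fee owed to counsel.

First $62,000 at 44.5% = $27,590.00
Next $74,500 at 39.5% = $29,427.50
Remaining $16,000 at 35.5% = $5,680.00
Fee: $27,590.00 + $29,427.50 + $5,680.00 = $62,697.50

$62,697.50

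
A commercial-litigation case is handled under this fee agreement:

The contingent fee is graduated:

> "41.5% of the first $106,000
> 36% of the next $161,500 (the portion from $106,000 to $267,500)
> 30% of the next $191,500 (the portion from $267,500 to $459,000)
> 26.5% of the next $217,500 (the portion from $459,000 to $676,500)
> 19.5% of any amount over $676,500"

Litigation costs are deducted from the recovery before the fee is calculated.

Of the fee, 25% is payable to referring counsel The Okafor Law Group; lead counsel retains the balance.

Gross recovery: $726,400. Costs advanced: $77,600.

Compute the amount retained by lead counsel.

Fee base (net of costs): $726,400 − $77,600 = $648,800
First $106,000 at 41.5% = $43,990.00
Next $161,500 at 36% = $58,140.00
Next $191,500 at 30% = $57,450.00
Remaining $189,800 at 26.5% = $50,297.00
Fee: $43,990.00 + $58,140.00 + $57,450.00 + $50,297.00 = $209,877.00
Referral share: 25% of $209,877.00 = $52,469.25; lead counsel retains $209,877.00 − $52,469.25 = $157,407.75.

$157,407.75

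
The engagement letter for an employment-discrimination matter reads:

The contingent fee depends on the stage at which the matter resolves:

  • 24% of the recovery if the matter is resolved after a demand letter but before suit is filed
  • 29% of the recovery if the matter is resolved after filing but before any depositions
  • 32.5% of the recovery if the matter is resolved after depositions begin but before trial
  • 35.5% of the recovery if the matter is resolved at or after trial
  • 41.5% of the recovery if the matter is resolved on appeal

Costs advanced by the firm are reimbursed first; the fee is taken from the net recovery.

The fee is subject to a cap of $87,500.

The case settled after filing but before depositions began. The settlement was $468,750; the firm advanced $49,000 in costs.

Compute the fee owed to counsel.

$87,500.00

Fee base (net of costs): $468,750 − $49,000 = $419,750
The matter settled after filing but before depositions began, so the 29% rate applies.
$419,750 × 29% = $121,727.50
$121,727.50 exceeds the $87,500 cap, so the fee is capped at $87,500.00.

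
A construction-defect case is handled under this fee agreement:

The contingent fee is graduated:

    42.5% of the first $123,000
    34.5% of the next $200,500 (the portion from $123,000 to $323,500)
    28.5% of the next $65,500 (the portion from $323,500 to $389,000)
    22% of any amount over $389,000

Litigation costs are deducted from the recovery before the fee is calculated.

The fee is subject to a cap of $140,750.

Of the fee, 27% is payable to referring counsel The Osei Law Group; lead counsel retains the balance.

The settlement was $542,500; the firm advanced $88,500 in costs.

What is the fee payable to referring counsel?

Fee base (net of costs): $542,500 − $88,500 = $454,000
First $123,000 at 42.5% = $52,275.00
Next $200,500 at 34.5% = $69,172.50
Next $65,500 at 28.5% = $18,667.50
Remaining $65,000 at 22% = $14,300.00
Fee: $52,275.00 + $69,172.50 + $18,667.50 + $14,300.00 = $154,415.00
$154,415.00 exceeds the $140,750 cap, so the fee is capped at $140,750.00.
Referral share: 27% of $140,750.00 = $38,002.50; lead counsel retains $140,750.00 − $38,002.50 = $102,747.50.

$38,002.50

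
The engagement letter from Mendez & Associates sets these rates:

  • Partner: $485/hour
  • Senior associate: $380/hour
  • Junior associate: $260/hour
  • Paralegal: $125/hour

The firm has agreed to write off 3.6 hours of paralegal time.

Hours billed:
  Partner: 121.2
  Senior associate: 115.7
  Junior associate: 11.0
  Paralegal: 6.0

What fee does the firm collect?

Partner: 121.2 × $485 = $58,782.00
Senior associate: 115.7 × $380 = $43,966.00
Junior associate: 11.0 × $260 = $2,860.00
Paralegal: 6.0 × $125 = $750.00
Subtotal: $106,358.00
Write-off: 3.6 × $125 = $450.00
Total: $106,358.00 − $450.00 = $105,908.00

$105,908.00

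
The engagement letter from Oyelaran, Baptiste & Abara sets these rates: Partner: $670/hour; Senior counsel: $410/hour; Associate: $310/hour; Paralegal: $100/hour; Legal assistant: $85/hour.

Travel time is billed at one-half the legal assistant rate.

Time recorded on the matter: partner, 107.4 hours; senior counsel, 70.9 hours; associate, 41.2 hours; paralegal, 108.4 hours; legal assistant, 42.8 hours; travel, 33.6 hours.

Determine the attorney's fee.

Partner: 107.4 × $670 = $71,958.00
Senior counsel: 70.9 × $410 = $29,069.00
Associate: 41.2 × $310 = $12,772.00
Paralegal: 108.4 × $100 = $10,840.00
Legal assistant: 42.8 × $85 = $3,638.00
Subtotal: $71,958.00 + $29,069.00 + $12,772.00 + $10,840.00 + $3,638.00 = $128,277.00
Travel: 33.6 × ($85 ÷ 2) = 33.6 × $42.50 = $1,428.00
Total: $128,277.00 + $1,428.00 = $129,705.00

$129,705.00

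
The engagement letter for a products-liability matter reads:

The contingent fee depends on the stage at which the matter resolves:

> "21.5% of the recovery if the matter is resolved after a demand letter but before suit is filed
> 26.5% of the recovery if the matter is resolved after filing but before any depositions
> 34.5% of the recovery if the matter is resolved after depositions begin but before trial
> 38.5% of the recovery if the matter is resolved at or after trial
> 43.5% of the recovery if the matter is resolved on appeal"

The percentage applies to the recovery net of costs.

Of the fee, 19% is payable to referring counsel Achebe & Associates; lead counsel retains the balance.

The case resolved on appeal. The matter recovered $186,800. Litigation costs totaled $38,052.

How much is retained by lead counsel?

$52,411.36

Fee base (net of costs): $186,800 − $38,052 = $148,748
The matter resolved on appeal, so the 43.5% rate applies.
$148,748 × 43.5% = $64,705.38
Referral share: 19% of $64,705.38 = $12,294.02; lead counsel retains $64,705.38 − $12,294.02 = $52,411.36.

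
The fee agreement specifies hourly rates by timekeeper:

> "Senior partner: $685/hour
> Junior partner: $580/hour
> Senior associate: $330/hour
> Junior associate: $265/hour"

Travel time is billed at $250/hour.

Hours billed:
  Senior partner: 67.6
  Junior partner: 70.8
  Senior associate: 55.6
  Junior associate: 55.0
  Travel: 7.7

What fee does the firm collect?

Senior partner: 67.6 × $685 = $46,306.00
Junior partner: 70.8 × $580 = $41,064.00
Senior associate: 55.6 × $330 = $18,348.00
Junior associate: 55.0 × $265 = $14,575.00
Subtotal: $46,306.00 + $41,064.00 + $18,348.00 + $14,575.00 = $120,293.00
Travel: 7.7 × $250 = $1,925.00
Total: $120,293.00 + $1,925.00 = $122,218.00

$122,218.00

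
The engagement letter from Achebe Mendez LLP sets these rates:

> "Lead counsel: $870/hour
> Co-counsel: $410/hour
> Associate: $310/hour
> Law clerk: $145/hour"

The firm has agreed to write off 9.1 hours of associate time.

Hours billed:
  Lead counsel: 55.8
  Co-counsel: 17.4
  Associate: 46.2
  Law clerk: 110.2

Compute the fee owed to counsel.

$83,160.00

Lead counsel: 55.8 × $870 = $48,546.00
Co-counsel: 17.4 × $410 = $7,134.00
Associate: 46.2 × $310 = $14,322.00
Law clerk: 110.2 × $145 = $15,979.00
Subtotal: $85,981.00
Write-off: 9.1 × $310 = $2,821.00
Total: $85,981.00 − $2,821.00 = $83,160.00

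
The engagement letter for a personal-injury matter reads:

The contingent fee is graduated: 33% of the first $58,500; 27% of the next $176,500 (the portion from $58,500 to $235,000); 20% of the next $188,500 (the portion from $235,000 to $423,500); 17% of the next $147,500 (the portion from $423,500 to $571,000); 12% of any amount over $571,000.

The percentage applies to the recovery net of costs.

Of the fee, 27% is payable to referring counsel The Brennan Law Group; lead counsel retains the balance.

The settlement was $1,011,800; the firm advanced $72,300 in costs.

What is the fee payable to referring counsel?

Fee base (net of costs): $1,011,800 − $72,300 = $939,500
First $58,500 at 33% = $19,305.00
Next $176,500 at 27% = $47,655.00
Next $188,500 at 20% = $37,700.00
Next $147,500 at 17% = $25,075.00
Remaining $368,500 at 12% = $44,220.00
Fee: $19,305.00 + $47,655.00 + $37,700.00 + $25,075.00 + $44,220.00 = $173,955.00
Referral share: 27% of $173,955.00 = $46,967.85; lead counsel retains $173,955.00 − $46,967.85 = $126,987.15.

$46,967.85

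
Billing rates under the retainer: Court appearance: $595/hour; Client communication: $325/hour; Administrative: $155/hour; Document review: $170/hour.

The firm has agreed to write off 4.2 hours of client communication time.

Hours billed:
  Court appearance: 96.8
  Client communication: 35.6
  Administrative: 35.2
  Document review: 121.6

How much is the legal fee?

Court appearance: 96.8 × $595 = $57,596.00
Client communication: 35.6 × $325 = $11,570.00
Administrative: 35.2 × $155 = $5,456.00
Document review: 121.6 × $170 = $20,672.00
Subtotal: $95,294.00
Write-off: 4.2 × $325 = $1,365.00
Total: $95,294.00 − $1,365.00 = $93,929.00

$93,929.00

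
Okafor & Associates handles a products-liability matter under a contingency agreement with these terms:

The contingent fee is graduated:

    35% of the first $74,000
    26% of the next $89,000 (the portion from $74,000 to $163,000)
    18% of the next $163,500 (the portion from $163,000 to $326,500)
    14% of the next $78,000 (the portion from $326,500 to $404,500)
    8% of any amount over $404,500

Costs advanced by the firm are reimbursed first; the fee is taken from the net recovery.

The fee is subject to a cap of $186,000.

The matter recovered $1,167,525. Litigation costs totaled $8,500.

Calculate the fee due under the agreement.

Fee base (net of costs): $1,167,525 − $8,500 = $1,159,025
First $74,000 at 35% = $25,900.00
Next $89,000 at 26% = $23,140.00
Next $163,500 at 18% = $29,430.00
Next $78,000 at 14% = $10,920.00
Remaining $754,525 at 8% = $60,362.00
Fee: $25,900.00 + $23,140.00 + $29,430.00 + $10,920.00 + $60,362.00 = $149,752.00
$149,752.00 is under the $186,000 cap.

$149,752.00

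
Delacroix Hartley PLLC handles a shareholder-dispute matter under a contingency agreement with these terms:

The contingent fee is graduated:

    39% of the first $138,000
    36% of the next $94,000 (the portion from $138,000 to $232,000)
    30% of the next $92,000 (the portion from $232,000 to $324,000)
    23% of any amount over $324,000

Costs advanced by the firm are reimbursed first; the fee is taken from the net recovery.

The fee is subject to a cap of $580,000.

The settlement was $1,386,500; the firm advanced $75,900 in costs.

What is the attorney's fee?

$342,178.00

Fee base (net of costs): $1,386,500 − $75,900 = $1,310,600
First $138,000 at 39% = $53,820.00
Next $94,000 at 36% = $33,840.00
Next $92,000 at 30% = $27,600.00
Remaining $986,600 at 23% = $226,918.00
Fee: $53,820.00 + $33,840.00 + $27,600.00 + $226,918.00 = $342,178.00
$342,178.00 is under the $580,000 cap.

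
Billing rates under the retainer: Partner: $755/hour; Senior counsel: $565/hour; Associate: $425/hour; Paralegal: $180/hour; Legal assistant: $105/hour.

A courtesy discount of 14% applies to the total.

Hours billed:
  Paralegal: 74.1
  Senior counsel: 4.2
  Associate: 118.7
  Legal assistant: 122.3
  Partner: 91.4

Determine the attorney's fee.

$127,286.02

Partner: 91.4 × $755 = $69,007.00
Senior counsel: 4.2 × $565 = $2,373.00
Associate: 118.7 × $425 = $50,447.50
Paralegal: 74.1 × $180 = $13,338.00
Legal assistant: 122.3 × $105 = $12,841.50
Subtotal: $148,007.00
Less 14% discount: −$20,720.98
Total: $148,007.00 − $20,720.98 = $127,286.02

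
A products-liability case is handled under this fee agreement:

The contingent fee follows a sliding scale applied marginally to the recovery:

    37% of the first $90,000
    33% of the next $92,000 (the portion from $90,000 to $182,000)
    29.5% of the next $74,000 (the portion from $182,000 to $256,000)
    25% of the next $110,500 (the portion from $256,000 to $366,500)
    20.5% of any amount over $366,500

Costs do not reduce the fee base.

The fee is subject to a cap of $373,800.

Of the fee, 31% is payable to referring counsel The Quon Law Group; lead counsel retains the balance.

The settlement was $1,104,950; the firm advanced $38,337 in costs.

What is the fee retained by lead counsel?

Fee base is the gross recovery, $1,104,950; costs are reimbursed separately.
First $90,000 at 37% = $33,300.00
Next $92,000 at 33% = $30,360.00
Next $74,000 at 29.5% = $21,830.00
Next $110,500 at 25% = $27,625.00
Remaining $738,450 at 20.5% = $151,382.25
Fee: $33,300.00 + $30,360.00 + $21,830.00 + $27,625.00 + $151,382.25 = $264,497.25
$264,497.25 is under the $373,800 cap.
Referral share: 31% of $264,497.25 = $81,994.15; lead counsel retains $264,497.25 − $81,994.15 = $182,503.10.

$182,503.10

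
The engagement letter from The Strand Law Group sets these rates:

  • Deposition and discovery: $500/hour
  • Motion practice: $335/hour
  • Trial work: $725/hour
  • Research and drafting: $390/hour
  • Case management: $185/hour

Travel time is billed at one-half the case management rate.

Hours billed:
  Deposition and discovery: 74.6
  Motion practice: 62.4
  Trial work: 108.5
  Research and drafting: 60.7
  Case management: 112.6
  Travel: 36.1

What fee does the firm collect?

$184,709.75

Deposition and discovery: 74.6 × $500 = $37,300.00
Motion practice: 62.4 × $335 = $20,904.00
Trial work: 108.5 × $725 = $78,662.50
Research and drafting: 60.7 × $390 = $23,673.00
Case management: 112.6 × $185 = $20,831.00
Subtotal: $37,300.00 + $20,904.00 + $78,662.50 + $23,673.00 + $20,831.00 = $181,370.50
Travel: 36.1 × ($185 ÷ 2) = 36.1 × $92.50 = $3,339.25
Total: $181,370.50 + $3,339.25 = $184,709.75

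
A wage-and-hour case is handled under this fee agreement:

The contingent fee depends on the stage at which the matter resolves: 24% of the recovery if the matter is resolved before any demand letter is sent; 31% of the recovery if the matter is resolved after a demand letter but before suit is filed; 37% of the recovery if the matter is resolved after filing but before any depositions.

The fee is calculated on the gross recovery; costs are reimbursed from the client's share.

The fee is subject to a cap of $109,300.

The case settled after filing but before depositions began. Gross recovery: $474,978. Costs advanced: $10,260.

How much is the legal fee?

$109,300.00

Fee base is the gross recovery, $474,978; costs are reimbursed separately.
The matter settled after filing but before depositions began, so the 37% rate applies.
$474,978 × 37% = $175,741.86
$175,741.86 exceeds the $109,300 cap, so the fee is capped at $109,300.00.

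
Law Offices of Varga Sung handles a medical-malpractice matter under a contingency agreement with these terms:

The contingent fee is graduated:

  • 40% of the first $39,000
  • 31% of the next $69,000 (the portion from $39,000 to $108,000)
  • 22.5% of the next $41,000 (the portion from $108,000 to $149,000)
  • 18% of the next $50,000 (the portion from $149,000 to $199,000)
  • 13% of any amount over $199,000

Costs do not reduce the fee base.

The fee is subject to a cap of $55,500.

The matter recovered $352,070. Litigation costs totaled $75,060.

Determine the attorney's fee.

$55,500.00

Fee base is the gross recovery, $352,070; costs are reimbursed separately.
First $39,000 at 40% = $15,600.00
Next $69,000 at 31% = $21,390.00
Next $41,000 at 22.5% = $9,225.00
Next $50,000 at 18% = $9,000.00
Remaining $153,070 at 13% = $19,899.10
Fee: $15,600.00 + $21,390.00 + $9,225.00 + $9,000.00 + $19,899.10 = $75,114.10
$75,114.10 exceeds the $55,500 cap, so the fee is capped at $55,500.00.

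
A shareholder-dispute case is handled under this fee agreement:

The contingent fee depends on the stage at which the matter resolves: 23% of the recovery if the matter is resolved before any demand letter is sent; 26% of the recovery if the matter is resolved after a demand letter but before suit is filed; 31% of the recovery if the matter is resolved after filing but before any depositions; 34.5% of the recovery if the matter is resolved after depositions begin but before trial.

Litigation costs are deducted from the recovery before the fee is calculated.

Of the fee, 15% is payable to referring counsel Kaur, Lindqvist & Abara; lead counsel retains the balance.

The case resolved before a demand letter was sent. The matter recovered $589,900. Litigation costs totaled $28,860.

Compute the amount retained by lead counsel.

$109,683.32

Fee base (net of costs): $589,900 − $28,860 = $561,040
The matter resolved before a demand letter was sent, so the 23% rate applies.
$561,040 × 23% = $129,039.20
Referral share: 15% of $129,039.20 = $19,355.88; lead counsel retains $129,039.20 − $19,355.88 = $109,683.32.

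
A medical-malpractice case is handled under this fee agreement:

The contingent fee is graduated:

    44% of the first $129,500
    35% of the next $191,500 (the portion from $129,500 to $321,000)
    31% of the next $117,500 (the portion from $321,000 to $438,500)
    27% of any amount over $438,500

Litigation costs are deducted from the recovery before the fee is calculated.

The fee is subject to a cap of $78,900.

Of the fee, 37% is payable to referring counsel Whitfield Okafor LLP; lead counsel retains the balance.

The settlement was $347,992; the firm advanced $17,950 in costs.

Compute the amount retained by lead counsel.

Fee base (net of costs): $347,992 − $17,950 = $330,042
First $129,500 at 44% = $56,980.00
Next $191,500 at 35% = $67,025.00
Remaining $9,042 at 31% = $2,803.02
Fee: $56,980.00 + $67,025.00 + $2,803.02 = $126,808.02
$126,808.02 exceeds the $78,900 cap, so the fee is capped at $78,900.00.
Referral share: 37% of $78,900.00 = $29,193.00; lead counsel retains $78,900.00 − $29,193.00 = $49,707.00.

$49,707.00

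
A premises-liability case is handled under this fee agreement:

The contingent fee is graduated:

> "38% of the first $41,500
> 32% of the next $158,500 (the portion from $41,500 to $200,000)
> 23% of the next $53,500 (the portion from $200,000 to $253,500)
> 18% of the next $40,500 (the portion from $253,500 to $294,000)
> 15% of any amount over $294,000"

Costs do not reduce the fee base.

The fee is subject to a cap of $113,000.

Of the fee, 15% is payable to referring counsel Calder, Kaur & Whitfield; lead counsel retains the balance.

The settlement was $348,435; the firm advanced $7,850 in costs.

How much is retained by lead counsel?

$80,112.71

Fee base is the gross recovery, $348,435; costs are reimbursed separately.
First $41,500 at 38% = $15,770.00
Next $158,500 at 32% = $50,720.00
Next $53,500 at 23% = $12,305.00
Next $40,500 at 18% = $7,290.00
Remaining $54,435 at 15% = $8,165.25
Fee: $15,770.00 + $50,720.00 + $12,305.00 + $7,290.00 + $8,165.25 = $94,250.25
$94,250.25 is under the $113,000 cap.
Referral share: 15% of $94,250.25 = $14,137.54; lead counsel retains $94,250.25 − $14,137.54 = $80,112.71.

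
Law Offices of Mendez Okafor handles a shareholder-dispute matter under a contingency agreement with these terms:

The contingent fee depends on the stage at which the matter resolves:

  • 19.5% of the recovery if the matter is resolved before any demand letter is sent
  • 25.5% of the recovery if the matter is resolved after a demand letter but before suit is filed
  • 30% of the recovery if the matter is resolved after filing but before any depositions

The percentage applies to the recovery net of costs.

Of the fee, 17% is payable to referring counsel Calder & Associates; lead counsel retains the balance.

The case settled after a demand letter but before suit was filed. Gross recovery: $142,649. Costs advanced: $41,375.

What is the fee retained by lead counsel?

$21,434.64

Fee base (net of costs): $142,649 − $41,375 = $101,274
The matter settled after a demand letter but before suit was filed, so the 25.5% rate applies.
$101,274 × 25.5% = $25,824.87
Referral share: 17% of $25,824.87 = $4,390.23; lead counsel retains $25,824.87 − $4,390.23 = $21,434.64.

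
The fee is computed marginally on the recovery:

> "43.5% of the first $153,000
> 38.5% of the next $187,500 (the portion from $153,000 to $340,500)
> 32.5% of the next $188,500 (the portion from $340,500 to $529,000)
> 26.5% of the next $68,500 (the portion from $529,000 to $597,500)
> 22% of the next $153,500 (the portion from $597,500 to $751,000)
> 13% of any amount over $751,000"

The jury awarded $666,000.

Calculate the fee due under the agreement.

$233,227.50

First $153,000 at 43.5% = $66,555.00
Next $187,500 at 38.5% = $72,187.50
Next $188,500 at 32.5% = $61,262.50
Next $68,500 at 26.5% = $18,152.50
Remaining $68,500 at 22% = $15,070.00
Fee: $66,555.00 + $72,187.50 + $61,262.50 + $18,152.50 + $15,070.00 = $233,227.50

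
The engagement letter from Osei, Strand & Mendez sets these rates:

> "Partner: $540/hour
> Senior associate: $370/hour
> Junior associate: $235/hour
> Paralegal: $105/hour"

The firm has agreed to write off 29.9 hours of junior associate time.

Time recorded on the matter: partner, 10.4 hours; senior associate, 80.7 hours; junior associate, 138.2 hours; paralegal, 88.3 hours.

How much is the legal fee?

$70,197.00

Partner: 10.4 × $540 = $5,616.00
Senior associate: 80.7 × $370 = $29,859.00
Junior associate: 138.2 × $235 = $32,477.00
Paralegal: 88.3 × $105 = $9,271.50
Subtotal: $77,223.50
Write-off: 29.9 × $235 = $7,026.50
Total: $77,223.50 − $7,026.50 = $70,197.00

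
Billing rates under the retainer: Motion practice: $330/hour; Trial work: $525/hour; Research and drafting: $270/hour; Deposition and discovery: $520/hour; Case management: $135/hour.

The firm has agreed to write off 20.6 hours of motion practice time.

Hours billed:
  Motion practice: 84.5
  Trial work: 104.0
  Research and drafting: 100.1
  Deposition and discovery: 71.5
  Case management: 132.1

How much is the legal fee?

$157,727.50

Motion practice: 84.5 × $330 = $27,885.00
Trial work: 104.0 × $525 = $54,600.00
Research and drafting: 100.1 × $270 = $27,027.00
Deposition and discovery: 71.5 × $520 = $37,180.00
Case management: 132.1 × $135 = $17,833.50
Subtotal: $164,525.50
Write-off: 20.6 × $330 = $6,798.00
Total: $164,525.50 − $6,798.00 = $157,727.50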